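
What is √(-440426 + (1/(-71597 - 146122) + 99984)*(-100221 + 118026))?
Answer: 7*√191301819070655379/72573 ≈ 42187.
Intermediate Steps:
√(-440426 + (1/(-71597 - 146122) + 99984)*(-100221 + 118026)) = √(-440426 + (1/(-217719) + 99984)*17805) = √(-440426 + (-1/217719 + 99984)*17805) = √(-440426 + (21768416495/217719)*17805) = √(-440426 + 129195551897825/72573) = √(129163588861727/72573) = 7*√191301819070655379/72573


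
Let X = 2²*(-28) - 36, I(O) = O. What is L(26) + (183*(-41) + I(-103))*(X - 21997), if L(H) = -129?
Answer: 168434741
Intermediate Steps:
X = -148 (X = 4*(-28) - 36 = -112 - 36 = -148)
L(26) + (183*(-41) + I(-103))*(X - 21997) = -129 + (183*(-41) - 103)*(-148 - 21997) = -129 + (-7503 - 103)*(-22145) = -129 - 7606*(-22145) = -129 + 168434870 = 168434741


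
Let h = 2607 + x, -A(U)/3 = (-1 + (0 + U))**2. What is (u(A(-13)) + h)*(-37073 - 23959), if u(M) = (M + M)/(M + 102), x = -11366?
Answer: 14429653352/27 ≈ 5.3443e+8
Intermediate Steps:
A(U) = -3*(-1 + U)**2 (A(U) = -3*(-1 + (0 + U))**2 = -3*(-1 + U)**2)
u(M) = 2*M/(102 + M) (u(M) = (2*M)/(102 + M) = 2*M/(102 + M))
h = -8759 (h = 2607 - 11366 = -8759)
(u(A(-13)) + h)*(-37073 - 23959) = (2*(-3*(-1 - 13)**2)/(102 - 3*(-1 - 13)**2) - 8759)*(-37073 - 23959) = (2*(-3*(-14)**2)/(102 - 3*(-14)**2) - 8759)*(-61032) = (2*(-3*196)/(102 - 3*196) - 8759)*(-61032) = (2*(-588)/(102 - 588) - 8759)*(-61032) = (2*(-588)/(-486) - 8759)*(-61032) = (2*(-588)*(-1/486) - 8759)*(-61032) = (196/81 - 8759)*(-61032) = -709283/81*(-61032) = 14429653352/27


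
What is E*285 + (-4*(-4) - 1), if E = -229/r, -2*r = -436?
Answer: -61995/218 ≈ -284.38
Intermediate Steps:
r = 218 (r = -½*(-436) = 218)
E = -229/218 ≈ -1.0505
E*285 + (-4*(-4) - 1) = -229/218*285 + (-4*(-4) - 1) = -65265/218 + (16 - 1) = -65265/218 + 15 = -61995/218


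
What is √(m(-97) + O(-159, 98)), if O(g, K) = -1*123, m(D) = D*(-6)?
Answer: 3*√51 ≈ 21.424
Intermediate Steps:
m(D) = -6*D
O(g, K) = -123
√(m(-97) + O(-159, 98)) = √(-6*(-97) - 123) = √(582 - 123) = √459 = 3*√51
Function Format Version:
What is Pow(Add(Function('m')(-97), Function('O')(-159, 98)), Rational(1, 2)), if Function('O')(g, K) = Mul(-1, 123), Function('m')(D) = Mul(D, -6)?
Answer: Mul(3, Pow(51, Rational(1, 2))) ≈ 21.424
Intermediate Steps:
Function('m')(D) = Mul(-6, D)
Function('O')(g, K) = -123
Pow(Add(Function('m')(-97), Function('O')(-159, 98)), Rational(1, 2)) = Pow(Add(Mul(-6, -97), -123), Rational(1, 2)) = Pow(Add(582, -123), Rational(1, 2)) = Pow(459, Rational(1, 2)) = Mul(3, Pow(51, Rational(1, 2)))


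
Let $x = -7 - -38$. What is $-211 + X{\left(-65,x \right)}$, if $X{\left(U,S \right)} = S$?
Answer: $-180$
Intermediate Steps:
$x = 31$ ($x = -7 + 38 = 31$)
$-211 + X{\left(-65,x \right)} = -211 + 31 = -180$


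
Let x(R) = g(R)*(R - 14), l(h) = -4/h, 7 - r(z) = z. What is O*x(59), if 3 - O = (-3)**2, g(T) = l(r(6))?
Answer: 1080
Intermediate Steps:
r(z) = 7 - z
g(T) = -4 (g(T) = -4/(7 - 1*6) = -4/(7 - 6) = -4/1 = -4*1 = -4)
x(R) = 56 - 4*R (x(R) = -4*(R - 14) = -4*(-14 + R) = 56 - 4*R)
O = -6 (O = 3 - 1*(-3)**2 = 3 - 1*9 = 3 - 9 = -6)
O*x(59) = -6*(56 - 4*59) = -6*(56 - 236) = -6*(-180) = 1080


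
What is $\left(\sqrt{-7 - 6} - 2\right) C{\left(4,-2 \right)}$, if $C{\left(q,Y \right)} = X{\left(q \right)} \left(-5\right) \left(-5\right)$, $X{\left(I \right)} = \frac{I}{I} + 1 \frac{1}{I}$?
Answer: $- \frac{125}{2} + \frac{125 i \sqrt{13}}{4} \approx -62.5 + 112.67 i$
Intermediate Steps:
$X{\left(I \right)} = 1 + \frac{1}{I}$
$C{\left(q,Y \right)} = \frac{25 \left(1 + q\right)}{q}$ ($C{\left(q,Y \right)} = \frac{1 + q}{q} \left(-5\right) \left(-5\right) = - \frac{5 \left(1 + q\right)}{q} \left(-5\right) = \frac{25 \left(1 + q\right)}{q}$)
$\left(\sqrt{-7 - 6} - 2\right) C{\left(4,-2 \right)} = \left(\sqrt{-7 - 6} - 2\right) \left(25 + \frac{25}{4}\right) = \left(\sqrt{-13} - 2\right) \left(25 + 25 \cdot \frac{1}{4}\right) = \left(i \sqrt{13} - 2\right) \left(25 + \frac{25}{4}\right) = \left(-2 + i \sqrt{13}\right) \frac{125}{4} = - \frac{125}{2} + \frac{125 i \sqrt{13}}{4}$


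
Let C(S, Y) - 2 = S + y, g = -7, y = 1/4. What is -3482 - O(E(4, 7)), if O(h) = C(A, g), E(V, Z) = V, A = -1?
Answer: -13933/4 ≈ -3483.3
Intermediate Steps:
y = ¼ ≈ 0.25000
C(S, Y) = 9/4 + S (C(S, Y) = 2 + (S + ¼) = 2 + (¼ + S) = 9/4 + S)
O(h) = 5/4 (O(h) = 9/4 - 1 = 5/4)
-3482 - O(E(4, 7)) = -3482 - 1*5/4 = -3482 - 5/4 = -13933/4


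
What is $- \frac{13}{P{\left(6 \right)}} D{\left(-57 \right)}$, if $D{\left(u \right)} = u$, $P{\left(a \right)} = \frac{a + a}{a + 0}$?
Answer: $\frac{741}{2} \approx 370.5$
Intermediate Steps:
$P{\left(a \right)} = 2$ ($P{\left(a \right)} = \frac{2 a}{a} = 2$)
$- \frac{13}{P{\left(6 \right)}} D{\left(-57 \right)} = - \frac{13}{2} \left(-57\right) = \left(-13\right) \frac{1}{2} \left(-57\right) = \left(- \frac{13}{2}\right) \left(-57\right) = \frac{741}{2}$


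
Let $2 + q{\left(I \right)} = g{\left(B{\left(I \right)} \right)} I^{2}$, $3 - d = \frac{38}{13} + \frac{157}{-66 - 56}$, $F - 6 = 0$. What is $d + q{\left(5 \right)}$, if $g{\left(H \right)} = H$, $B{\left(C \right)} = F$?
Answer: $\frac{236891}{1586} \approx 149.36$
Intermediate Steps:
$F = 6$ ($F = 6 + 0 = 6$)
$B{\left(C \right)} = 6$
$d = \frac{2163}{1586}$ ($d = 3 - \left(\frac{38}{13} + \frac{157}{-66 - 56}\right) = 3 - \left(38 \cdot \frac{1}{13} + \frac{157}{-122}\right) = 3 - \left(\frac{38}{13} + 157 \left(- \frac{1}{122}\right)\right) = 3 - \left(\frac{38}{13} - \frac{157}{122}\right) = 3 - \frac{2595}{1586} = \frac{2163}{1586} \approx 1.3638$)
$q{\left(I \right)} = -2 + 6 I^{2}$
$d + q{\left(5 \right)} = \frac{2163}{1586} - \left(2 - 6 \cdot 5^{2}\right) = \frac{2163}{1586} + \left(-2 + 6 \cdot 25\right) = \frac{2163}{1586} + \left(-2 + 150\right) = \frac{2163}{1586} + 148 = \frac{236891}{1586}$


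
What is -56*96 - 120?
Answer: -5496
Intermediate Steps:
-56*96 - 120 = -5376 - 120 = -5496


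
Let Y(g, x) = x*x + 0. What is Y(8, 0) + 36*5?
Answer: 180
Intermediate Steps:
Y(g, x) = x² (Y(g, x) = x² + 0 = x²)
Y(8, 0) + 36*5 = 0² + 36*5 = 0 + 180 = 180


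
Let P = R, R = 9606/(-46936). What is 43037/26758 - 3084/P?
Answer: 645608435069/42839558 ≈ 15070.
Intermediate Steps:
R = -4803/23468 (R = 9606*(-1/46936) = -4803/23468 ≈ -0.20466)
P = -4803/23468 ≈ -0.20466
43037/26758 - 3084/P = 43037/26758 - 3084/(-4803/23468) = 43037*(1/26758) - 3084*(-23468/4803) = 43037/26758 + 24125104/1601 = 645608435069/42839558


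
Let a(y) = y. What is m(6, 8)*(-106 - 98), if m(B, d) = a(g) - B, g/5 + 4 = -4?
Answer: 9384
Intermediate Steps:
g = -40 (g = -20 + 5*(-4) = -20 - 20 = -40)
m(B, d) = -40 - B
m(6, 8)*(-106 - 98) = (-40 - 1*6)*(-106 - 98) = (-40 - 6)*(-204) = -46*(-204) = 9384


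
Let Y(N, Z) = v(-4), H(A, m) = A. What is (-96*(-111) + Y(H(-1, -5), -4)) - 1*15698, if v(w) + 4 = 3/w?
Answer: -20187/4 ≈ -5046.8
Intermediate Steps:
v(w) = -4 + 3/w
Y(N, Z) = -19/4 (Y(N, Z) = -4 + 3/(-4) = -4 + 3*(-1/4) = -4 - 3/4 = -19/4)
(-96*(-111) + Y(H(-1, -5), -4)) - 1*15698 = (-96*(-111) - 19/4) - 1*15698 = (10656 - 19/4) - 15698 = 42605/4 - 15698 = -20187/4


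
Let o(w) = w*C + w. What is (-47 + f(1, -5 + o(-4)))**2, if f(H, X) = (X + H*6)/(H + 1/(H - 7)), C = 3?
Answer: 4225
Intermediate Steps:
o(w) = 4*w (o(w) = w*3 + w = 3*w + w = 4*w)
f(H, X) = (X + 6*H)/(H + 1/(-7 + H))
(-47 + f(1, -5 + o(-4)))**2 = (-47 + (-42*1 - 7*(-5 + 4*(-4)) + 6*1**2 + 1*(-5 + 4*(-4)))/(1 + 1**2 - 7*1))**2 = (-47 + (-42 - 7*(-5 - 16) + 6*1 + 1*(-5 - 16))/(1 + 1 - 7))**2 = (-47 + (-42 - 7*(-21) + 6 + 1*(-21))/(-5))**2 = (-47 - (-42 + 147 + 6 - 21)/5)**2 = (-47 - 1/5*90)**2 = (-47 - 18)**2 = (-65)**2 = 4225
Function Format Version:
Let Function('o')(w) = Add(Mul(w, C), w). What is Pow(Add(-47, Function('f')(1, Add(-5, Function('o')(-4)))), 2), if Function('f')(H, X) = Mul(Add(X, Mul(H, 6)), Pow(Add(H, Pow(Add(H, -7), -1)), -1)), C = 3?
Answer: 4225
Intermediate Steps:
Function('o')(w) = Mul(4, w) (Function('o')(w) = Add(Mul(w, 3), w) = Add(Mul(3, w), w) = Mul(4, w))
Function('f')(H, X) = Mul(Pow(Add(H, Pow(Add(-7, H), -1)), -1), Add(X, Mul(6, H))) (Function('f')(H, X) = Mul(Add(X, Mul(6, H)), Pow(Add(H, Pow(Add(-7, H), -1)), -1)) = Mul(Pow(Add(H, Pow(Add(-7, H), -1)), -1), Add(X, Mul(6, H))))
Pow(Add(-47, Function('f')(1, Add(-5, Function('o')(-4)))), 2) = Pow(Add(-47, Mul(Pow(Add(1, Pow(1, 2), Mul(-7, 1)), -1), Add(Mul(-42, 1), Mul(-7, Add(-5, Mul(4, -4))), Mul(6, Pow(1, 2)), Mul(1, Add(-5, Mul(4, -4)))))), 2) = Pow(Add(-47, Mul(Pow(Add(1, 1, -7), -1), Add(-42, Mul(-7, Add(-5, -16)), Mul(6, 1), Mul(1, Add(-5, -16))))), 2) = Pow(Add(-47, Mul(Pow(-5, -1), Add(-42, Mul(-7, -21), 6, Mul(1, -21)))), 2) = Pow(Add(-47, Mul(Rational(-1, 5), Add(-42, 147, 6, -21))), 2) = Pow(Add(-47, Mul(Rational(-1, 5), 90)), 2) = Pow(Add(-47, -18), 2) = Pow(-65, 2) = 4225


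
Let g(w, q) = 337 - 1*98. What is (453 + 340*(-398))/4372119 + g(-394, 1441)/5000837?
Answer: -673402947238/21864254463603 ≈ -0.030799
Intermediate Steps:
g(w, q) = 239 (g(w, q) = 337 - 98 = 239)
(453 + 340*(-398))/4372119 + g(-394, 1441)/5000837 = (453 + 340*(-398))/4372119 + 239/5000837 = (453 - 135320)*(1/4372119) + 239*(1/5000837) = -134867*1/4372119 + 239/5000837 = -134867/4372119 + 239/5000837 = -673402947238/21864254463603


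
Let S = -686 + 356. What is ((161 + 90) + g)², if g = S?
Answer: 6241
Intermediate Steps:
S = -330
g = -330
((161 + 90) + g)² = ((161 + 90) - 330)² = (251 - 330)² = (-79)² = 6241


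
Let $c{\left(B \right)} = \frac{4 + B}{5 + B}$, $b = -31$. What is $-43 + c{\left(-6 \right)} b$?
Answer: $-105$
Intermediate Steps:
$c{\left(B \right)} = \frac{4 + B}{5 + B}$
$-43 + c{\left(-6 \right)} b = -43 + \frac{4 - 6}{5 - 6} \left(-31\right) = -43 + \frac{1}{-1} \left(-2\right) \left(-31\right) = -43 + \left(-1\right) \left(-2\right) \left(-31\right) = -43 + 2 \left(-31\right) = -43 - 62 = -105$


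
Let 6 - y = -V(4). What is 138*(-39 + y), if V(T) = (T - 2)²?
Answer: -4002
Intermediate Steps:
V(T) = (-2 + T)²
y = 10 (y = 6 - (-1)*(-2 + 4)² = 6 - (-1)*2² = 6 - (-1)*4 = 6 - 1*(-4) = 6 + 4 = 10)
138*(-39 + y) = 138*(-39 + 10) = 138*(-29) = -4002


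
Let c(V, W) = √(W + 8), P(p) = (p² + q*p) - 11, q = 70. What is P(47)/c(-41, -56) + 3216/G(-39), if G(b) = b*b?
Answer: 1072/507 - 1372*I*√3/3 ≈ 2.1144 - 792.13*I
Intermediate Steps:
G(b) = b²
P(p) = -11 + p² + 70*p (P(p) = (p² + 70*p) - 11 = -11 + p² + 70*p)
c(V, W) = √(8 + W)
P(47)/c(-41, -56) + 3216/G(-39) = (-11 + 47² + 70*47)/(√(8 - 56)) + 3216/((-39)²) = (-11 + 2209 + 3290)/(√(-48)) + 3216/1521 = 5488/((4*I*√3)) + 3216*(1/1521) = 5488*(-I*√3/12) + 1072/507 = -1372*I*√3/3 + 1072/507 = 1072/507 - 1372*I*√3/3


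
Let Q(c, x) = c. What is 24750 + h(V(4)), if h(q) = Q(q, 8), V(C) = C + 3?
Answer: 24757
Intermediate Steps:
V(C) = 3 + C
h(q) = q
24750 + h(V(4)) = 24750 + (3 + 4) = 24750 + 7 = 24757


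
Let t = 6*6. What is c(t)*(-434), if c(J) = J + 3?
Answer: -16926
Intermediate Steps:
t = 36
c(J) = 3 + J
c(t)*(-434) = (3 + 36)*(-434) = 39*(-434) = -16926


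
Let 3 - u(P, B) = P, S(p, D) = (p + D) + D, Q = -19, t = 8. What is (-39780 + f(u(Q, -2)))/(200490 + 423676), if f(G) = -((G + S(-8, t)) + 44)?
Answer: -19927/312083 ≈ -0.063852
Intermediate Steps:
S(p, D) = p + 2*D (S(p, D) = (D + p) + D = p + 2*D)
u(P, B) = 3 - P
f(G) = -52 - G (f(G) = -((G + (-8 + 2*8)) + 44) = -((G + (-8 + 16)) + 44) = -((G + 8) + 44) = -((8 + G) + 44) = -(52 + G) = -52 - G)
(-39780 + f(u(Q, -2)))/(200490 + 423676) = (-39780 + (-52 - (3 - 1*(-19))))/(200490 + 423676) = (-39780 + (-52 - (3 + 19)))/624166 = (-39780 + (-52 - 1*22))*(1/624166) = (-39780 + (-52 - 22))*(1/624166) = (-39780 - 74)*(1/624166) = -39854*1/624166 = -19927/312083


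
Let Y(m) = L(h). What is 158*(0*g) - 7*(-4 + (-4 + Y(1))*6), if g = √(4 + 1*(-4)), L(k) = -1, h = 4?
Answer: 238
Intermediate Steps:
Y(m) = -1
g = 0 (g = √(4 - 4) = √0 = 0)
158*(0*g) - 7*(-4 + (-4 + Y(1))*6) = 158*(0*0) - 7*(-4 + (-4 - 1)*6) = 158*0 - 7*(-4 - 5*6) = 0 - 7*(-4 - 30) = 0 - 7*(-34) = 0 + 238 = 238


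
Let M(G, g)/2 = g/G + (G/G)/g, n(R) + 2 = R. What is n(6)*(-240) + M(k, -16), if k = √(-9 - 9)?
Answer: -7681/8 + 16*I*√2/3 ≈ -960.13 + 7.5425*I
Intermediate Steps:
k = 3*I*√2 (k = √(-18) = 3*I*√2 ≈ 4.2426*I)
n(R) = -2 + R
M(G, g) = 2/g + 2*g/G (M(G, g) = 2*(g/G + (G/G)/g) = 2*(g/G + 1/g) = 2*(1/g + g/G) = 2/g + 2*g/G)
n(6)*(-240) + M(k, -16) = (-2 + 6)*(-240) + (2/(-16) + 2*(-16)/(3*I*√2)) = 4*(-240) + (2*(-1/16) + 2*(-16)*(-I*√2/6)) = -960 + (-⅛ + 16*I*√2/3) = -7681/8 + 16*I*√2/3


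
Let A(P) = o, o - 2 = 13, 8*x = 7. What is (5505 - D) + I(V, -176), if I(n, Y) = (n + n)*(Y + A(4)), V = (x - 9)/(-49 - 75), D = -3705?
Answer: 4557695/496 ≈ 9188.9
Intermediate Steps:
x = 7/8 (x = (⅛)*7 = 7/8 ≈ 0.87500)
o = 15 (o = 2 + 13 = 15)
A(P) = 15
V = 65/992 (V = (7/8 - 9)/(-49 - 75) = -65/8/(-124) = -65/8*(-1/124) = 65/992 ≈ 0.065524)
I(n, Y) = 2*n*(15 + Y) (I(n, Y) = (n + n)*(Y + 15) = (2*n)*(15 + Y) = 2*n*(15 + Y))
(5505 - D) + I(V, -176) = (5505 - 1*(-3705)) + 2*(65/992)*(15 - 176) = (5505 + 3705) + 2*(65/992)*(-161) = 9210 - 10465/496 = 4557695/496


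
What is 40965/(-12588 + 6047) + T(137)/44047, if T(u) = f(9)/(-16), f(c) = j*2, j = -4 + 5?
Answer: -14435089381/2304891416 ≈ -6.2628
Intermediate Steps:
j = 1
f(c) = 2 (f(c) = 1*2 = 2)
T(u) = -⅛ (T(u) = 2/(-16) = 2*(-1/16) = -⅛)
40965/(-12588 + 6047) + T(137)/44047 = 40965/(-12588 + 6047) - ⅛/44047 = 40965/(-6541) - ⅛*1/44047 = 40965*(-1/6541) - 1/352376 = -40965/6541 - 1/352376 = -14435089381/2304891416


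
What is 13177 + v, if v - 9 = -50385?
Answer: -37199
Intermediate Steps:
v = -50376 (v = 9 - 50385 = -50376)
13177 + v = 13177 - 50376 = -37199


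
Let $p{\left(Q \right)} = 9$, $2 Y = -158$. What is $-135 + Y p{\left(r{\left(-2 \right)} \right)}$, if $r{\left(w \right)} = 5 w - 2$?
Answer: $-846$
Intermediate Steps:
$Y = -79$ ($Y = \frac{1}{2} \left(-158\right) = -79$)
$r{\left(w \right)} = -2 + 5 w$
$-135 + Y p{\left(r{\left(-2 \right)} \right)} = -135 - 711 = -846$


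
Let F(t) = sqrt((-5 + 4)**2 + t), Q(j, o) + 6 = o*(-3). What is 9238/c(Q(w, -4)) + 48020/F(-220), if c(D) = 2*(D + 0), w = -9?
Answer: 4619/6 - 48020*I*sqrt(219)/219 ≈ 769.83 - 3244.9*I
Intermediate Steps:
Q(j, o) = -6 - 3*o (Q(j, o) = -6 + o*(-3) = -6 - 3*o)
F(t) = sqrt(1 + t) (F(t) = sqrt((-1)**2 + t) = sqrt(1 + t))
c(D) = 2*D
9238/c(Q(w, -4)) + 48020/F(-220) = 9238/((2*(-6 - 3*(-4)))) + 48020/(sqrt(1 - 220)) = 9238/((2*(-6 + 12))) + 48020/(sqrt(-219)) = 9238/((2*6)) + 48020/((I*sqrt(219))) = 9238/12 + 48020*(-I*sqrt(219)/219) = 9238*(1/12) - 48020*I*sqrt(219)/219 = 4619/6 - 48020*I*sqrt(219)/219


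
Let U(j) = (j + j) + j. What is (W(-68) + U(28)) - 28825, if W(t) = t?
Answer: -28809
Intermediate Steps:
U(j) = 3*j (U(j) = 2*j + j = 3*j)
(W(-68) + U(28)) - 28825 = (-68 + 3*28) - 28825 = (-68 + 84) - 28825 = 16 - 28825 = -28809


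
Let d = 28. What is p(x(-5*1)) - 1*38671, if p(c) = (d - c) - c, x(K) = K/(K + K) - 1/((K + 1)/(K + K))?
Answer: -38639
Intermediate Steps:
x(K) = ½ - 2*K/(1 + K) (x(K) = K/((2*K)) - 1/((1 + K)/((2*K))) = K*(1/(2*K)) - 1/((1 + K)*(1/(2*K))) = ½ - 1/((1 + K)/(2*K)) = ½ - 2*K/(1 + K))
p(c) = 28 - 2*c (p(c) = (28 - c) - c = 28 - 2*c)
p(x(-5*1)) - 1*38671 = (28 - (1 - (-15))/(1 - 5*1)) - 1*38671 = (28 - (1 - 3*(-5))/(1 - 5)) - 38671 = (28 - (1 + 15)/(-4)) - 38671 = (28 - (-1)*16/4) - 38671 = (28 - 2*(-2)) - 38671 = (28 + 4) - 38671 = 32 - 38671 = -38639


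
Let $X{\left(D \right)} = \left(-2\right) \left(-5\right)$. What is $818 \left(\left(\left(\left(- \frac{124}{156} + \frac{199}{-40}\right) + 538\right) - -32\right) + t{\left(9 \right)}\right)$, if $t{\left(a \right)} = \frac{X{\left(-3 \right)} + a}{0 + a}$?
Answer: $\frac{1084045093}{2340} \approx 4.6327 \cdot 10^{5}$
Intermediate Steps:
$X{\left(D \right)} = 10$
$t{\left(a \right)} = \frac{10 + a}{a}$ ($t{\left(a \right)} = \frac{10 + a}{0 + a} = \frac{10 + a}{a}$)
$818 \left(\left(\left(\left(- \frac{124}{156} + \frac{199}{-40}\right) + 538\right) - -32\right) + t{\left(9 \right)}\right) = 818 \left(\left(\left(\left(- \frac{124}{156} + \frac{199}{-40}\right) + 538\right) - -32\right) + \frac{10 + 9}{9}\right) = 818 \left(\left(\left(\left(\left(-124\right) \frac{1}{156} + 199 \left(- \frac{1}{40}\right)\right) + 538\right) + 32\right) + \frac{1}{9} \cdot 19\right) = 818 \left(\left(\left(\left(- \frac{31}{39} - \frac{199}{40}\right) + 538\right) + 32\right) + \frac{19}{9}\right) = 818 \left(\left(\left(- \frac{9001}{1560} + 538\right) + 32\right) + \frac{19}{9}\right) = 818 \left(\left(\frac{830279}{1560} + 32\right) + \frac{19}{9}\right) = 818 \left(\frac{880199}{1560} + \frac{19}{9}\right) = 818 \cdot \frac{2650477}{4680} = \frac{1084045093}{2340}$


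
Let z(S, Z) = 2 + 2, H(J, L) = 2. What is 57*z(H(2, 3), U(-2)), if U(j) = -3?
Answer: 228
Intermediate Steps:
z(S, Z) = 4
57*z(H(2, 3), U(-2)) = 57*4 = 228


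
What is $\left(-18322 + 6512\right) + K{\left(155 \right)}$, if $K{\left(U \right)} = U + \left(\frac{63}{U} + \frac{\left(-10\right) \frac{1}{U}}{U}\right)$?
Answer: $- \frac{56000324}{4805} \approx -11655.0$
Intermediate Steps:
$K{\left(U \right)} = U - \frac{10}{U^{2}} + \frac{63}{U}$ ($K{\left(U \right)} = U + \left(\frac{63}{U} - \frac{10}{U^{2}}\right) = U + \left(- \frac{10}{U^{2}} + \frac{63}{U}\right) = U - \frac{10}{U^{2}} + \frac{63}{U}$)
$\left(-18322 + 6512\right) + K{\left(155 \right)} = \left(-18322 + 6512\right) + \left(155 - \frac{10}{24025} + \frac{63}{155}\right) = -11810 + \left(155 - \frac{2}{4805} + 63 \cdot \frac{1}{155}\right) = -11810 + \left(155 - \frac{2}{4805} + \frac{63}{155}\right) = -11810 + \frac{746726}{4805} = - \frac{56000324}{4805}$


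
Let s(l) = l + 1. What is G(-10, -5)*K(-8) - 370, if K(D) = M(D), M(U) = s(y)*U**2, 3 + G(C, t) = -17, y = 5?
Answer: -8050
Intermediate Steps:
G(C, t) = -20 (G(C, t) = -3 - 17 = -20)
s(l) = 1 + l
M(U) = 6*U**2 (M(U) = (1 + 5)*U**2 = 6*U**2)
K(D) = 6*D**2
G(-10, -5)*K(-8) - 370 = -120*(-8)**2 - 370 = -120*64 - 370 = -20*384 - 370 = -7680 - 370 = -8050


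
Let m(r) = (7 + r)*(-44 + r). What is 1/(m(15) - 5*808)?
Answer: -1/4678 ≈ -0.00021377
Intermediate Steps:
m(r) = (-44 + r)*(7 + r)
1/(m(15) - 5*808) = 1/((-308 + 15² - 37*15) - 5*808) = 1/((-308 + 225 - 555) - 4040) = 1/(-638 - 4040) = 1/(-4678) = -1/4678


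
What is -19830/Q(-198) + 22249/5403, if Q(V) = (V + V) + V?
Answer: 6686522/178299 ≈ 37.502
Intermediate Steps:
Q(V) = 3*V (Q(V) = 2*V + V = 3*V)
-19830/Q(-198) + 22249/5403 = -19830/(3*(-198)) + 22249/5403 = -19830/(-594) + 22249*(1/5403) = -19830*(-1/594) + 22249/5403 = 3305/99 + 22249/5403 = 6686522/178299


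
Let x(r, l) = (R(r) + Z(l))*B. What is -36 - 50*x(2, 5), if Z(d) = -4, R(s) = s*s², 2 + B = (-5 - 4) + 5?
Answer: 1164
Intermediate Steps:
B = -6 (B = -2 + ((-5 - 4) + 5) = -2 + (-9 + 5) = -2 - 4 = -6)
R(s) = s³
x(r, l) = 24 - 6*r³ (x(r, l) = (r³ - 4)*(-6) = (-4 + r³)*(-6) = 24 - 6*r³)
-36 - 50*x(2, 5) = -36 - 50*(24 - 6*2³) = -36 - 50*(24 - 6*8) = -36 - 50*(24 - 48) = -36 - 50*(-24) = -36 + 1200 = 1164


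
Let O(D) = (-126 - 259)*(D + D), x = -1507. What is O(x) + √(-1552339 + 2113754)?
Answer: 1160390 + √561415 ≈ 1.1611e+6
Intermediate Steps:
O(D) = -770*D
O(x) + √(-1552339 + 2113754) = -770*(-1507) + √(-1552339 + 2113754) = 1160390 + √561415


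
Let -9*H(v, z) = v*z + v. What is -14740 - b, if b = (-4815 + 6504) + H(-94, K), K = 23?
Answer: -50039/3 ≈ -16680.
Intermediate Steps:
H(v, z) = -v/9 - v*z/9 (H(v, z) = -(v*z + v)/9 = -(v + v*z)/9 = -v/9 - v*z/9)
b = 5819/3 (b = (-4815 + 6504) - ⅑*(-94)*(1 + 23) = 1689 - ⅑*(-94)*24 = 1689 + 752/3 = 5819/3 ≈ 1939.7)
-14740 - b = -14740 - 1*5819/3 = -14740 - 5819/3 = -50039/3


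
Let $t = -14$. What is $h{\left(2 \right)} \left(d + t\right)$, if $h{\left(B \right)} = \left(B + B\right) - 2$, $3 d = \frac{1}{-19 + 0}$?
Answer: $- \frac{1598}{57} \approx -28.035$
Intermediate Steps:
$d = - \frac{1}{57}$ ($d = \frac{1}{3 \left(-19 + 0\right)} = \frac{1}{3 \left(-19\right)} = \frac{1}{3} \left(- \frac{1}{19}\right) = - \frac{1}{57} \approx -0.017544$)
$h{\left(B \right)} = -2 + 2 B$ ($h{\left(B \right)} = 2 B - 2 = -2 + 2 B$)
$h{\left(2 \right)} \left(d + t\right) = \left(-2 + 2 \cdot 2\right) \left(- \frac{1}{57} - 14\right) = \left(-2 + 4\right) \left(- \frac{799}{57}\right) = 2 \left(- \frac{799}{57}\right) = - \frac{1598}{57}$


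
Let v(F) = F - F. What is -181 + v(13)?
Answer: -181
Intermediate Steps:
v(F) = 0
-181 + v(13) = -181 + 0 = -181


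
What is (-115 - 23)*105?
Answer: -14490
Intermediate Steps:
(-115 - 23)*105 = -138*105 = -14490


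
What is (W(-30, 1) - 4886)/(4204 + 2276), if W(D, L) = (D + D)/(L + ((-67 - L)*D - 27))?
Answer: -615029/815670 ≈ -0.75402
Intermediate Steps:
W(D, L) = 2*D/(-27 + L + D*(-67 - L)) (W(D, L) = (2*D)/(L + (D*(-67 - L) - 27)) = (2*D)/(L + (-27 + D*(-67 - L))) = (2*D)/(-27 + L + D*(-67 - L)) = 2*D/(-27 + L + D*(-67 - L)))
(W(-30, 1) - 4886)/(4204 + 2276) = (-2*(-30)/(27 - 1*1 + 67*(-30) - 30*1) - 4886)/(4204 + 2276) = (-2*(-30)/(27 - 1 - 2010 - 30) - 4886)/6480 = (-2*(-30)/(-2014) - 4886)*(1/6480) = (-2*(-30)*(-1/2014) - 4886)*(1/6480) = (-30/1007 - 4886)*(1/6480) = -4920232/1007*1/6480 = -615029/815670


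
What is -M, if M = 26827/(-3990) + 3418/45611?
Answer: 1209968477/181987890 ≈ 6.6486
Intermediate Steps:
M = -1209968477/181987890 (M = 26827*(-1/3990) + 3418*(1/45611) = -26827/3990 + 3418/45611 = -1209968477/181987890 ≈ -6.6486)
-M = -1*(-1209968477/181987890) = 1209968477/181987890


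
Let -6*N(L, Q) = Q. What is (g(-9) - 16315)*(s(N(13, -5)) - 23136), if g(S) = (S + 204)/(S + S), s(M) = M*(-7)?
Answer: 13601149705/36 ≈ 3.7781e+8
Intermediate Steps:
N(L, Q) = -Q/6
s(M) = -7*M
g(S) = (204 + S)/(2*S) (g(S) = (204 + S)/((2*S)) = (204 + S)*(1/(2*S)) = (204 + S)/(2*S))
(g(-9) - 16315)*(s(N(13, -5)) - 23136) = ((½)*(204 - 9)/(-9) - 16315)*(-(-7)*(-5)/6 - 23136) = ((½)*(-⅑)*195 - 16315)*(-7*⅚ - 23136) = (-65/6 - 16315)*(-35/6 - 23136) = -97955/6*(-138851/6) = 13601149705/36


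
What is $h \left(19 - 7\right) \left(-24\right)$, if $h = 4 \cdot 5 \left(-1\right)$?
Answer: $5760$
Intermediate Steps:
$h = -20$ ($h = 20 \left(-1\right) = -20$)
$h \left(19 - 7\right) \left(-24\right) = - 20 \left(19 - 7\right) \left(-24\right) = \left(-20\right) 12 \left(-24\right) = \left(-240\right) \left(-24\right) = 5760$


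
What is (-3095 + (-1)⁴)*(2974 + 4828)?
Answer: -24139388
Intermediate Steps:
(-3095 + (-1)⁴)*(2974 + 4828) = (-3095 + 1)*7802 = -3094*7802 = -24139388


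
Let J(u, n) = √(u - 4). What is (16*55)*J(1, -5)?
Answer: 880*I*√3 ≈ 1524.2*I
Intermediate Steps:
J(u, n) = √(-4 + u)
(16*55)*J(1, -5) = (16*55)*√(-4 + 1) = 880*√(-3) = 880*(I*√3) = 880*I*√3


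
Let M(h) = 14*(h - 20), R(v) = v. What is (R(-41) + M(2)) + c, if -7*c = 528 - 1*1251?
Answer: -1328/7 ≈ -189.71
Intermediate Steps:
M(h) = -280 + 14*h (M(h) = 14*(-20 + h) = -280 + 14*h)
c = 723/7 (c = -(528 - 1*1251)/7 = -(528 - 1251)/7 = -⅐*(-723) = 723/7 ≈ 103.29)
(R(-41) + M(2)) + c = (-41 + (-280 + 14*2)) + 723/7 = (-41 + (-280 + 28)) + 723/7 = (-41 - 252) + 723/7 = -293 + 723/7 = -1328/7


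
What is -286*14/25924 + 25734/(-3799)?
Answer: -170584853/24621319 ≈ -6.9283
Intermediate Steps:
-286*14/25924 + 25734/(-3799) = -4004*1/25924 + 25734*(-1/3799) = -1001/6481 - 25734/3799 = -170584853/24621319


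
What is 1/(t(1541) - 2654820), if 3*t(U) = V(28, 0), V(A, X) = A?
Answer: -3/7964432 ≈ -3.7667e-7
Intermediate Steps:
t(U) = 28/3 (t(U) = (⅓)*28 = 28/3)
1/(t(1541) - 2654820) = 1/(28/3 - 2654820) = 1/(-7964432/3) = -3/7964432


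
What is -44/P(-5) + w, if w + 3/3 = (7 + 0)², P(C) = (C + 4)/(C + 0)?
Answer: -172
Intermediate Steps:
P(C) = (4 + C)/C
w = 48 (w = -1 + (7 + 0)² = -1 + 7² = -1 + 49 = 48)
-44/P(-5) + w = -44/((4 - 5)/(-5)) + 48 = -44/(-⅕*(-1)) + 48 = -44/(⅕) + 48 = 5*(-44) + 48 = -220 + 48 = -172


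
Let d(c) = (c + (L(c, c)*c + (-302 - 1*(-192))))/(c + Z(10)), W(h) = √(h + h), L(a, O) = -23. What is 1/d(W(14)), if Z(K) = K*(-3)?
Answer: -89/33 + 35*√7/33 ≈ 0.10913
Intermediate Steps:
Z(K) = -3*K
W(h) = √2*√h (W(h) = √(2*h) = √2*√h)
d(c) = (-110 - 22*c)/(-30 + c) (d(c) = (c + (-23*c + (-302 - 1*(-192))))/(c - 3*10) = (c + (-23*c + (-302 + 192)))/(c - 30) = (c + (-23*c - 110))/(-30 + c) = (c + (-110 - 23*c))/(-30 + c) = (-110 - 22*c)/(-30 + c))
1/d(W(14)) = 1/(22*(-5 - √2*√14)/(-30 + √2*√14)) = 1/(22*(-5 - 2*√7)/(-30 + 2*√7)) = (-30 + 2*√7)/(22*(-5 - 2*√7))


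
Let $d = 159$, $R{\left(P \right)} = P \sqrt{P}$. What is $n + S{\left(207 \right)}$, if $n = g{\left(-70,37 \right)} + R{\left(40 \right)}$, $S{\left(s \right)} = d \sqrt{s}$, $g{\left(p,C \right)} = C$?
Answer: $37 + 80 \sqrt{10} + 477 \sqrt{23} \approx 2577.6$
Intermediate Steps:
$R{\left(P \right)} = P^{\frac{3}{2}}$
$S{\left(s \right)} = 159 \sqrt{s}$
$n = 37 + 80 \sqrt{10}$ ($n = 37 + 40^{\frac{3}{2}} = 37 + 80 \sqrt{10} \approx 289.98$)
$n + S{\left(207 \right)} = \left(37 + 80 \sqrt{10}\right) + 159 \sqrt{207} = \left(37 + 80 \sqrt{10}\right) + 159 \cdot 3 \sqrt{23} = \left(37 + 80 \sqrt{10}\right) + 477 \sqrt{23} = 37 + 80 \sqrt{10} + 477 \sqrt{23}$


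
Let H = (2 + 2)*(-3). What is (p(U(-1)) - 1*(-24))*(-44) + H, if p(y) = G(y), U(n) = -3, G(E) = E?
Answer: -936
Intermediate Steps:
p(y) = y
H = -12 (H = 4*(-3) = -12)
(p(U(-1)) - 1*(-24))*(-44) + H = (-3 - 1*(-24))*(-44) - 12 = (-3 + 24)*(-44) - 12 = 21*(-44) - 12 = -924 - 12 = -936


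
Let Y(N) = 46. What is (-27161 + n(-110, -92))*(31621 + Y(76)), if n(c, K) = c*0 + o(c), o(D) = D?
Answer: -863590757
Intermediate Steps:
n(c, K) = c (n(c, K) = c*0 + c = 0 + c = c)
(-27161 + n(-110, -92))*(31621 + Y(76)) = (-27161 - 110)*(31621 + 46) = -27271*31667 = -863590757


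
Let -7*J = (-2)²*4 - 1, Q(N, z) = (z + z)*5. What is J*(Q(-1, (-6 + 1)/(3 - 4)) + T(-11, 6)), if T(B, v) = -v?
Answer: -660/7 ≈ -94.286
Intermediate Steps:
Q(N, z) = 10*z (Q(N, z) = (2*z)*5 = 10*z)
J = -15/7 (J = -((-2)²*4 - 1)/7 = -(4*4 - 1)/7 = -(16 - 1)/7 = -⅐*15 = -15/7 ≈ -2.1429)
J*(Q(-1, (-6 + 1)/(3 - 4)) + T(-11, 6)) = -15*(10*((-6 + 1)/(3 - 4)) - 1*6)/7 = -15*(10*(-5/(-1)) - 6)/7 = -15*(10*(-5*(-1)) - 6)/7 = -15*(10*5 - 6)/7 = -15*(50 - 6)/7 = -15/7*44 = -660/7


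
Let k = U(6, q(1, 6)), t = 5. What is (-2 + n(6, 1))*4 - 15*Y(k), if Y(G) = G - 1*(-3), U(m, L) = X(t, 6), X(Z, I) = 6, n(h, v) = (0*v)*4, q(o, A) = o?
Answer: -143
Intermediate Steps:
n(h, v) = 0 (n(h, v) = 0*4 = 0)
U(m, L) = 6
k = 6
Y(G) = 3 + G (Y(G) = G + 3 = 3 + G)
(-2 + n(6, 1))*4 - 15*Y(k) = (-2 + 0)*4 - 15*(3 + 6) = -2*4 - 15*9 = -8 - 135 = -143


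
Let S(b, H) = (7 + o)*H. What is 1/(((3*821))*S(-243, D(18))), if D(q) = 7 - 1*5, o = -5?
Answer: 1/9852 ≈ 0.00010150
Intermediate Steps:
D(q) = 2 (D(q) = 7 - 5 = 2)
S(b, H) = 2*H (S(b, H) = (7 - 5)*H = 2*H)
1/(((3*821))*S(-243, D(18))) = 1/(((3*821))*((2*2))) = 1/(2463*4) = (1/2463)*(1/4) = 1/9852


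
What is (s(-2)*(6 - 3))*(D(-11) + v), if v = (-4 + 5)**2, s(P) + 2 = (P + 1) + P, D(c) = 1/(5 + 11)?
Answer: -255/16 ≈ -15.938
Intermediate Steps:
D(c) = 1/16
s(P) = -1 + 2*P (s(P) = -2 + ((P + 1) + P) = -2 + ((1 + P) + P) = -2 + (1 + 2*P) = -1 + 2*P)
v = 1 (v = 1**2 = 1)
(s(-2)*(6 - 3))*(D(-11) + v) = ((-1 + 2*(-2))*(6 - 3))*(1/16 + 1) = ((-1 - 4)*3)*(17/16) = -5*3*(17/16) = -15*17/16 = -255/16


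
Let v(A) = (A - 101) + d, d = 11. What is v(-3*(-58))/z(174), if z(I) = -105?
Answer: -4/5 ≈ -0.80000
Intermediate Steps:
v(A) = -90 + A (v(A) = (A - 101) + 11 = (-101 + A) + 11 = -90 + A)
v(-3*(-58))/z(174) = (-90 - 3*(-58))/(-105) = (-90 + 174)*(-1/105) = 84*(-1/105) = -4/5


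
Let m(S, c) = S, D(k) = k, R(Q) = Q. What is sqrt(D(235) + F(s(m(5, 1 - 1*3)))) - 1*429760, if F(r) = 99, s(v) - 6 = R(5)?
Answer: -429760 + sqrt(334) ≈ -4.2974e+5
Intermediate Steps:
s(v) = 11 (s(v) = 6 + 5 = 11)
sqrt(D(235) + F(s(m(5, 1 - 1*3)))) - 1*429760 = sqrt(235 + 99) - 1*429760 = sqrt(334) - 429760 = -429760 + sqrt(334)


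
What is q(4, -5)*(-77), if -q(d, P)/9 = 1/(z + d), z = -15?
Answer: -63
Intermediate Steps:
q(d, P) = -9/(-15 + d)
q(4, -5)*(-77) = -9/(-15 + 4)*(-77) = -9/(-11)*(-77) = -9*(-1/11)*(-77) = (9/11)*(-77) = -63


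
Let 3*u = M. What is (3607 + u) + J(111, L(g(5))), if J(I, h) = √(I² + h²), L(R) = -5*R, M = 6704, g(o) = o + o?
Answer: 17525/3 + √14821 ≈ 5963.4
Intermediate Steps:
g(o) = 2*o
u = 6704/3 (u = (⅓)*6704 = 6704/3 ≈ 2234.7)
(3607 + u) + J(111, L(g(5))) = (3607 + 6704/3) + √(111² + (-10*5)²) = 17525/3 + √(12321 + (-5*10)²) = 17525/3 + √(12321 + (-50)²) = 17525/3 + √(12321 + 2500) = 17525/3 + √14821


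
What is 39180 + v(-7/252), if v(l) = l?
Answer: 1410479/36 ≈ 39180.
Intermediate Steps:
39180 + v(-7/252) = 39180 - 7/252 = 39180 - 7*1/252 = 39180 - 1/36 = 1410479/36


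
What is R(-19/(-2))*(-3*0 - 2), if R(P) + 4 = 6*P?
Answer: -106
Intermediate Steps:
R(P) = -4 + 6*P
R(-19/(-2))*(-3*0 - 2) = (-4 + 6*(-19/(-2)))*(-3*0 - 2) = (-4 + 6*(-19*(-1/2)))*(0 - 2) = (-4 + 6*(19/2))*(-2) = (-4 + 57)*(-2) = 53*(-2) = -106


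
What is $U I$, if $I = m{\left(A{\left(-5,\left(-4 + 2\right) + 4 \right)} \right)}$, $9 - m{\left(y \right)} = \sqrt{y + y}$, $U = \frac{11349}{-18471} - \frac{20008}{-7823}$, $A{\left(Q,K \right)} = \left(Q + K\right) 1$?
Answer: $\frac{842353623}{48166211} - \frac{93594847 i \sqrt{6}}{48166211} \approx 17.488 - 4.7598 i$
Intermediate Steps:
$A{\left(Q,K \right)} = K + Q$ ($A{\left(Q,K \right)} = \left(K + Q\right) 1 = K + Q$)
$U = \frac{93594847}{48166211}$ ($U = 11349 \left(- \frac{1}{18471}\right) - - \frac{20008}{7823} = - \frac{3783}{6157} + \frac{20008}{7823} = \frac{93594847}{48166211} \approx 1.9432$)
$m{\left(y \right)} = 9 - \sqrt{2} \sqrt{y}$ ($m{\left(y \right)} = 9 - \sqrt{y + y} = 9 - \sqrt{2 y} = 9 - \sqrt{2} \sqrt{y}$)
$I = 9 - i \sqrt{6}$ ($I = 9 - \sqrt{2} \sqrt{\left(\left(-4 + 2\right) + 4\right) - 5} = 9 - \sqrt{2} \sqrt{\left(-2 + 4\right) - 5} = 9 - \sqrt{2} \sqrt{2 - 5} = 9 - \sqrt{2} \sqrt{-3} = 9 - \sqrt{2} i \sqrt{3} = 9 - i \sqrt{6} \approx 9.0 - 2.4495 i$)
$U I = \frac{93594847 \left(9 - i \sqrt{6}\right)}{48166211} = \frac{842353623}{48166211} - \frac{93594847 i \sqrt{6}}{48166211}$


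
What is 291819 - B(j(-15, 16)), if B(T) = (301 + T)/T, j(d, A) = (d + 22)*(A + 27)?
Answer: 291817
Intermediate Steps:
j(d, A) = (22 + d)*(27 + A)
B(T) = (301 + T)/T
291819 - B(j(-15, 16)) = 291819 - (301 + (594 + 22*16 + 27*(-15) + 16*(-15)))/(594 + 22*16 + 27*(-15) + 16*(-15)) = 291819 - (301 + (594 + 352 - 405 - 240))/(594 + 352 - 405 - 240) = 291819 - (301 + 301)/301 = 291819 - 602/301 = 291819 - 1*2 = 291819 - 2 = 291817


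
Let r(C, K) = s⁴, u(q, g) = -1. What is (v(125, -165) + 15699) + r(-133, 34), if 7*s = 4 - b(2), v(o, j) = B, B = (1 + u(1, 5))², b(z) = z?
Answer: 37693315/2401 ≈ 15699.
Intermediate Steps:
B = 0 (B = (1 - 1)² = 0² = 0)
v(o, j) = 0
s = 2/7 (s = (4 - 1*2)/7 = (4 - 2)/7 = (⅐)*2 = 2/7 ≈ 0.28571)
r(C, K) = 16/2401 (r(C, K) = (2/7)⁴ = 16/2401)
(v(125, -165) + 15699) + r(-133, 34) = (0 + 15699) + 16/2401 = 15699 + 16/2401 = 37693315/2401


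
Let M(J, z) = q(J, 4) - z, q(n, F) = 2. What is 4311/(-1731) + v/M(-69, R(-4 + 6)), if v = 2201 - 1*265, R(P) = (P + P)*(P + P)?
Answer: -568595/4039 ≈ -140.78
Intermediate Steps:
R(P) = 4*P² (R(P) = (2*P)*(2*P) = 4*P²)
M(J, z) = 2 - z
v = 1936 (v = 2201 - 265 = 1936)
4311/(-1731) + v/M(-69, R(-4 + 6)) = 4311/(-1731) + 1936/(2 - 4*(-4 + 6)²) = 4311*(-1/1731) + 1936/(2 - 4*2²) = -1437/577 + 1936/(2 - 4*4) = -1437/577 + 1936/(2 - 1*16) = -1437/577 + 1936/(2 - 16) = -1437/577 + 1936/(-14) = -1437/577 + 1936*(-1/14) = -1437/577 - 968/7 = -568595/4039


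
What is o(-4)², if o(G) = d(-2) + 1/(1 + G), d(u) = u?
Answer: 49/9 ≈ 5.4444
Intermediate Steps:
o(G) = -2 + 1/(1 + G)
o(-4)² = ((-1 - 2*(-4))/(1 - 4))² = ((-1 + 8)/(-3))² = (-⅓*7)² = (-7/3)² = 49/9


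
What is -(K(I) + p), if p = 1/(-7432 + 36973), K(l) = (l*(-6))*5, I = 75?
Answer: 66467249/29541 ≈ 2250.0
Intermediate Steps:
K(l) = -30*l (K(l) = -6*l*5 = -30*l)
p = 1/29541 ≈ 3.3851e-5
-(K(I) + p) = -(-30*75 + 1/29541) = -(-2250 + 1/29541) = -1*(-66467249/29541) = 66467249/29541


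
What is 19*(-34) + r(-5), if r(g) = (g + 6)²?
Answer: -645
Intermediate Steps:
r(g) = (6 + g)²
19*(-34) + r(-5) = 19*(-34) + (6 - 5)² = -646 + 1² = -646 + 1 = -645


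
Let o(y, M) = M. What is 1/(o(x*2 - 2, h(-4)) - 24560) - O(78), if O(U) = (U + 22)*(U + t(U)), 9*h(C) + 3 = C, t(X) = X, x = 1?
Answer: -3448333209/221047 ≈ -15600.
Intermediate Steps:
h(C) = -⅓ + C/9
O(U) = 2*U*(22 + U) (O(U) = (U + 22)*(U + U) = (22 + U)*(2*U) = 2*U*(22 + U))
1/(o(x*2 - 2, h(-4)) - 24560) - O(78) = 1/((-⅓ + (⅑)*(-4)) - 24560) - 2*78*(22 + 78) = 1/((-⅓ - 4/9) - 24560) - 2*78*100 = 1/(-7/9 - 24560) - 1*15600 = 1/(-221047/9) - 15600 = -9/221047 - 15600 = -3448333209/221047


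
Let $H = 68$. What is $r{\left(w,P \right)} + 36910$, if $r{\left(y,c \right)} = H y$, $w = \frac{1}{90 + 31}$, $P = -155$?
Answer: $\frac{4466178}{121} \approx 36911.0$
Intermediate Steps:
$w = \frac{1}{121} \approx 0.0082645$
$r{\left(y,c \right)} = 68 y$
$r{\left(w,P \right)} + 36910 = 68 \cdot \frac{1}{121} + 36910 = \frac{68}{121} + 36910 = \frac{4466178}{121}$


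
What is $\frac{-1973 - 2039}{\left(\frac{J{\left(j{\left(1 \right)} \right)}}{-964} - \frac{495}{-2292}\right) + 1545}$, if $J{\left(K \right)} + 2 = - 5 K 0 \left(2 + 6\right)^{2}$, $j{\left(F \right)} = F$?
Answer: $- \frac{738705488}{284511727} \approx -2.5964$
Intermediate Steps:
$J{\left(K \right)} = -2$ ($J{\left(K \right)} = -2 + - 5 K 0 \left(2 + 6\right)^{2} = -2 + \left(-5\right) 0 \cdot 8^{2} = -2 + 0 \cdot 64 = -2 + 0 = -2$)
$\frac{-1973 - 2039}{\left(\frac{J{\left(j{\left(1 \right)} \right)}}{-964} - \frac{495}{-2292}\right) + 1545} = \frac{-1973 - 2039}{\left(- \frac{2}{-964} - \frac{495}{-2292}\right) + 1545} = - \frac{4012}{\left(\left(-2\right) \left(- \frac{1}{964}\right) - - \frac{165}{764}\right) + 1545} = - \frac{4012}{\left(\frac{1}{482} + \frac{165}{764}\right) + 1545} = - \frac{4012}{\frac{40147}{184124} + 1545} = - \frac{4012}{\frac{284511727}{184124}} = \left(-4012\right) \frac{184124}{284511727} = - \frac{738705488}{284511727}$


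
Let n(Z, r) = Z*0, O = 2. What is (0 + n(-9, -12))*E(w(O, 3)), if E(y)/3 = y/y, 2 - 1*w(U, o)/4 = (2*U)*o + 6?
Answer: 0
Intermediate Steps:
n(Z, r) = 0
w(U, o) = -16 - 8*U*o (w(U, o) = 8 - 4*((2*U)*o + 6) = 8 - 4*(2*U*o + 6) = 8 - 4*(6 + 2*U*o) = 8 + (-24 - 8*U*o) = -16 - 8*U*o)
E(y) = 3 (E(y) = 3*(y/y) = 3*1 = 3)
(0 + n(-9, -12))*E(w(O, 3)) = (0 + 0)*3 = 0*3 = 0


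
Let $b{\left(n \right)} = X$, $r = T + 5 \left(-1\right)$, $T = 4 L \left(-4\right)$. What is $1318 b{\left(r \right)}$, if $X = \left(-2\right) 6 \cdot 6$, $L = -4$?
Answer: $-94896$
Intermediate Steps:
$T = 64$ ($T = 4 \left(-4\right) \left(-4\right) = \left(-16\right) \left(-4\right) = 64$)
$X = -72$ ($X = \left(-12\right) 6 = -72$)
$r = 59$ ($r = 64 + 5 \left(-1\right) = 64 - 5 = 59$)
$b{\left(n \right)} = -72$
$1318 b{\left(r \right)} = 1318 \left(-72\right) = -94896$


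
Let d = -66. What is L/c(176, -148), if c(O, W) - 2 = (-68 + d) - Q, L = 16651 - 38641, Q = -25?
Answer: 21990/107 ≈ 205.51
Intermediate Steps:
L = -21990
c(O, W) = -107 (c(O, W) = 2 + ((-68 - 66) - 1*(-25)) = 2 + (-134 + 25) = 2 - 109 = -107)
L/c(176, -148) = -21990/(-107) = -21990*(-1/107) = 21990/107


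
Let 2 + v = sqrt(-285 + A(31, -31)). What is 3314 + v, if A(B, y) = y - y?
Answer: 3312 + I*sqrt(285) ≈ 3312.0 + 16.882*I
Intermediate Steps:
A(B, y) = 0
v = -2 + I*sqrt(285) (v = -2 + sqrt(-285 + 0) = -2 + sqrt(-285) = -2 + I*sqrt(285) ≈ -2.0 + 16.882*I)
3314 + v = 3314 + (-2 + I*sqrt(285)) = 3312 + I*sqrt(285)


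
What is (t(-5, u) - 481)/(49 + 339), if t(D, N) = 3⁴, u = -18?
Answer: -100/97 ≈ -1.0309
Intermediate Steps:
t(D, N) = 81
(t(-5, u) - 481)/(49 + 339) = (81 - 481)/(49 + 339) = -400/388 = (1/388)*(-400) = -100/97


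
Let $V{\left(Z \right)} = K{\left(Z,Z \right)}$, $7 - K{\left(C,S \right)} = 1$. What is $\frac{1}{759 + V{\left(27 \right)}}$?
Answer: $\frac{1}{765} \approx 0.0013072$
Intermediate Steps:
$K{\left(C,S \right)} = 6$ ($K{\left(C,S \right)} = 7 - 1 = 6$)
$V{\left(Z \right)} = 6$
$\frac{1}{759 + V{\left(27 \right)}} = \frac{1}{759 + 6} = \frac{1}{765}$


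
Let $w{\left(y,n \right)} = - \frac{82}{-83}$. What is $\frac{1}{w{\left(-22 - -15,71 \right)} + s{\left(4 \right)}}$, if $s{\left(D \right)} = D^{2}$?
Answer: $\frac{83}{1410} \approx 0.058865$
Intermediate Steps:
$w{\left(y,n \right)} = \frac{82}{83}$ ($w{\left(y,n \right)} = \left(-82\right) \left(- \frac{1}{83}\right) = \frac{82}{83}$)
$\frac{1}{w{\left(-22 - -15,71 \right)} + s{\left(4 \right)}} = \frac{1}{\frac{82}{83} + 4^{2}} = \frac{1}{\frac{82}{83} + 16} = \frac{1}{\frac{1410}{83}} = \frac{83}{1410}$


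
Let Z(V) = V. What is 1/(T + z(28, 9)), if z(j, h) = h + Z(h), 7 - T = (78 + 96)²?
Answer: -1/30251 ≈ -3.3057e-5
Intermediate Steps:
T = -30269 (T = 7 - (78 + 96)² = 7 - 1*174² = 7 - 1*30276 = 7 - 30276 = -30269)
z(j, h) = 2*h (z(j, h) = h + h = 2*h)
1/(T + z(28, 9)) = 1/(-30269 + 2*9) = 1/(-30269 + 18) = 1/(-30251) = -1/30251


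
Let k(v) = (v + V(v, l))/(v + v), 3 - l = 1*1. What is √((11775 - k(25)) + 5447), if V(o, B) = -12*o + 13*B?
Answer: √1722698/10 ≈ 131.25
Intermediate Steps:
l = 2 (l = 3 - 1 = 2)
k(v) = (26 - 11*v)/(2*v) (k(v) = (v + (-12*v + 13*2))/(v + v) = (v + (-12*v + 26))/((2*v)) = (v + (26 - 12*v))*(1/(2*v)) = (26 - 11*v)*(1/(2*v)) = (26 - 11*v)/(2*v))
√((11775 - k(25)) + 5447) = √((11775 - (-11/2 + 13/25)) + 5447) = √((11775 - 1*(-249/50)) + 5447) = √((11775 + 249/50) + 5447) = √(588999/50 + 5447) = √(861349/50) = √1722698/10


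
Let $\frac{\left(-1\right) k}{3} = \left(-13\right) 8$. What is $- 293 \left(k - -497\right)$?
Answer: $-237037$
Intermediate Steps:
$k = 312$ ($k = - 3 \left(\left(-13\right) 8\right) = \left(-3\right) \left(-104\right) = 312$)
$- 293 \left(k - -497\right) = - 293 \left(312 - -497\right) = - 293 \left(312 + 497\right) = \left(-293\right) 809 = -237037$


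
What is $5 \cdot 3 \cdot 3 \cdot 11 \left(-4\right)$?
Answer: $-1980$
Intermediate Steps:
$5 \cdot 3 \cdot 3 \cdot 11 \left(-4\right) = 15 \cdot 3 \cdot 11 \left(-4\right) = 45 \cdot 11 \left(-4\right) = 495 \left(-4\right) = -1980$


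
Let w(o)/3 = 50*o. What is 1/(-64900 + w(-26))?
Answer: -1/68800 ≈ -1.4535e-5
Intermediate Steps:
w(o) = 150*o (w(o) = 3*(50*o) = 150*o)
1/(-64900 + w(-26)) = 1/(-64900 + 150*(-26)) = 1/(-64900 - 3900) = 1/(-68800) = -1/68800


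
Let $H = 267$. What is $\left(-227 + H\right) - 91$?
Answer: $-51$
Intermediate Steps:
$\left(-227 + H\right) - 91 = \left(-227 + 267\right) - 91 = 40 - 91 = -51$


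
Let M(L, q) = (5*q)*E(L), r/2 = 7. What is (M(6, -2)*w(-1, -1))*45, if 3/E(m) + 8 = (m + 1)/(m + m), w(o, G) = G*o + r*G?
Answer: -210600/89 ≈ -2366.3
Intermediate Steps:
r = 14 (r = 2*7 = 14)
w(o, G) = 14*G + G*o (w(o, G) = G*o + 14*G = 14*G + G*o)
E(m) = 3/(-8 + (1 + m)/(2*m)) (E(m) = 3/(-8 + (m + 1)/(m + m)) = 3/(-8 + (1 + m)/((2*m))) = 3/(-8 + (1 + m)*(1/(2*m))) = 3/(-8 + (1 + m)/(2*m)))
M(L, q) = -30*L*q/(-1 + 15*L) (M(L, q) = (5*q)*(-6*L/(-1 + 15*L)) = -30*L*q/(-1 + 15*L))
(M(6, -2)*w(-1, -1))*45 = ((-30*6*(-2)/(-1 + 15*6))*(-(14 - 1)))*45 = ((-30*6*(-2)/(-1 + 90))*(-1*13))*45 = (-30*6*(-2)/89*(-13))*45 = (-30*6*(-2)*1/89*(-13))*45 = ((360/89)*(-13))*45 = -4680/89*45 = -210600/89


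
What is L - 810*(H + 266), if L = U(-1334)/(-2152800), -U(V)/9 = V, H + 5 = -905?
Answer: 2712527971/5200 ≈ 5.2164e+5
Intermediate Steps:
H = -910 (H = -5 - 905 = -910)
U(V) = -9*V
L = -29/5200 (L = -9*(-1334)/(-2152800) = 12006*(-1/2152800) = -29/5200 ≈ -0.0055769)
L - 810*(H + 266) = -29/5200 - 810*(-910 + 266) = -29/5200 - 810*(-644) = -29/5200 + 521640 = 2712527971/5200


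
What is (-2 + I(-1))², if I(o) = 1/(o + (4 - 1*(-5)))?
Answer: 225/64 ≈ 3.5156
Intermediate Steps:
I(o) = 1/(9 + o) (I(o) = 1/(o + (4 + 5)) = 1/(o + 9) = 1/(9 + o))
(-2 + I(-1))² = (-2 + 1/(9 - 1))² = (-2 + 1/8)² = (-2 + ⅛)² = (-15/8)² = 225/64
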